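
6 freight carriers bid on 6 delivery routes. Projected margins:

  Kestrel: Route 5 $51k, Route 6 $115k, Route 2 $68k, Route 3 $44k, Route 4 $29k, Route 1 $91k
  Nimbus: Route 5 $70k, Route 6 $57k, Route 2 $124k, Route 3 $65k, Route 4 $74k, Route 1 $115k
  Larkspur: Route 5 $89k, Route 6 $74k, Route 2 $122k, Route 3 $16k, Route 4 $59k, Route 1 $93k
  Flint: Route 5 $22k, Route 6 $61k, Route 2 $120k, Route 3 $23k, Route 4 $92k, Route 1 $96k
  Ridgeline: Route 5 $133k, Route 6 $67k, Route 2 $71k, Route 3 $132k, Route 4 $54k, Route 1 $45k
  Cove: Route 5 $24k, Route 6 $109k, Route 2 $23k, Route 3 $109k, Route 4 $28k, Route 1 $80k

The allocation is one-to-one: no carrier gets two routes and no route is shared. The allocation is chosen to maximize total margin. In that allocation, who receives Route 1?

This is a one-to-one assignment (maximum-weight bipartite matching).
Optimal: Kestrel→Route 6 ($115k), Nimbus→Route 1 ($115k), Larkspur→Route 2 ($122k), Flint→Route 4 ($92k), Ridgeline→Route 5 ($133k), Cove→Route 3 ($109k) — total 115+115+122+92+133+109 = $686k.
Row-greedy (each carrier in turn takes its best remaining route) gives $666k, worse by 20.
Checked against all permutations: $686k is optimal.
Nimbus's own top route is Route 2 ($124k), but forcing Nimbus→Route 2 and reassigning the rest optimally gives only $666k — worse by 20.

Nimbus receives Route 1.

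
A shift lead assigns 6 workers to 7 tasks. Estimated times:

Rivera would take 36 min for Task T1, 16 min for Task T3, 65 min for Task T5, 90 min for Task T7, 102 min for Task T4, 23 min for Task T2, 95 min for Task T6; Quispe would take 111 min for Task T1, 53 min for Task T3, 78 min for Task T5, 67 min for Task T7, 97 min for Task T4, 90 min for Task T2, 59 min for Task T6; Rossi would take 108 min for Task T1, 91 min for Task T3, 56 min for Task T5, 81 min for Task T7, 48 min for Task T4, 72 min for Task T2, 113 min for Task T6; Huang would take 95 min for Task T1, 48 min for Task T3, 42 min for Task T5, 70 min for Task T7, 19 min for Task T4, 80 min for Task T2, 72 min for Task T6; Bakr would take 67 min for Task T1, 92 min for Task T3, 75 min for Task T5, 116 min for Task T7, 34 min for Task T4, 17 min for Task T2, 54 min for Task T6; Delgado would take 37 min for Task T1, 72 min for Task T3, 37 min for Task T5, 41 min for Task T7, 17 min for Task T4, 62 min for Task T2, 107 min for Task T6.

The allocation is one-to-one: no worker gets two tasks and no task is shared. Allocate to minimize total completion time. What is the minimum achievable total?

This is the linear assignment problem.
Optimal: Rivera→Task T3 (16 min), Quispe→Task T6 (59 min), Rossi→Task T5 (56 min), Huang→Task T4 (19 min), Bakr→Task T2 (17 min), Delgado→Task T1 (37 min) — total 16+59+56+19+17+37 = 204 min.
Swapping Delgado↔Quispe (Delgado→Task T6 107 min, Quispe→Task T1 111 min) adds 122.

Minimum total: 204 min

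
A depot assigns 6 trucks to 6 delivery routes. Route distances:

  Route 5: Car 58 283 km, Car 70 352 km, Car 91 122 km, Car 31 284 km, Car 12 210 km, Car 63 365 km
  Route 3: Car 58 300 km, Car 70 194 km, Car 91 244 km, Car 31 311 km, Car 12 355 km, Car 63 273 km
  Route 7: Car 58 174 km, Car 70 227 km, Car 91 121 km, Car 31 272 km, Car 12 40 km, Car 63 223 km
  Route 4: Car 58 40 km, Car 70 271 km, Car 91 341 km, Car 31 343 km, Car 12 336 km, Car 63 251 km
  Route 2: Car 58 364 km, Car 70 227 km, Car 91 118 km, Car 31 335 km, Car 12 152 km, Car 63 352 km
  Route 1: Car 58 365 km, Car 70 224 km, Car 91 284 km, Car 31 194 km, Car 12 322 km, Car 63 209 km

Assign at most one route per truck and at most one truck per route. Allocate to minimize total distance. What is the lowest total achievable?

Min total: 885 km

Optimal: Car 58→Route 4 (40 km), Car 70→Route 3 (194 km), Car 91→Route 2 (118 km), Car 31→Route 5 (284 km), Car 12→Route 7 (40 km), Car 63→Route 1 (209 km) — total 40+194+118+284+40+209 = 885 km.
Min-entry greedy (repeatedly take the single cheapest remaining cell) gives 951 km, worse by 66.
Next-best assignment: Car 58→Route 4, Car 70→Route 2, Car 91→Route 5, Car 31→Route 1, Car 12→Route 7, Car 63→Route 3 = 896 km.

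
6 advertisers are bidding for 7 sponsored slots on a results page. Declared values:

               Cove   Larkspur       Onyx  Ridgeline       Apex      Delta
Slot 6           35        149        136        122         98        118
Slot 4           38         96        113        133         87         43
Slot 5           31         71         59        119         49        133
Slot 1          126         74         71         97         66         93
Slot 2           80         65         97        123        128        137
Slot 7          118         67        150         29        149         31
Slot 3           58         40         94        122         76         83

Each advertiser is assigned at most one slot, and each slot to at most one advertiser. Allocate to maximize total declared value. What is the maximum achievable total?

Maximum total: $819

Treat this as an assignment problem: match each advertiser to one slot.
Optimal: Cove→Slot 1 ($126), Larkspur→Slot 6 ($149), Onyx→Slot 7 ($150), Ridgeline→Slot 4 ($133), Apex→Slot 2 ($128), Delta→Slot 5 ($133) — total 126+149+150+133+128+133 = $819.
Max-entry greedy (repeatedly take the single best remaining cell) gives $771, worse by 48.
Next-best assignment: Cove→Slot 1, Larkspur→Slot 6, Onyx→Slot 7, Ridgeline→Slot 3, Apex→Slot 2, Delta→Slot 5 = $808.
No other one-to-one assignment exceeds $819.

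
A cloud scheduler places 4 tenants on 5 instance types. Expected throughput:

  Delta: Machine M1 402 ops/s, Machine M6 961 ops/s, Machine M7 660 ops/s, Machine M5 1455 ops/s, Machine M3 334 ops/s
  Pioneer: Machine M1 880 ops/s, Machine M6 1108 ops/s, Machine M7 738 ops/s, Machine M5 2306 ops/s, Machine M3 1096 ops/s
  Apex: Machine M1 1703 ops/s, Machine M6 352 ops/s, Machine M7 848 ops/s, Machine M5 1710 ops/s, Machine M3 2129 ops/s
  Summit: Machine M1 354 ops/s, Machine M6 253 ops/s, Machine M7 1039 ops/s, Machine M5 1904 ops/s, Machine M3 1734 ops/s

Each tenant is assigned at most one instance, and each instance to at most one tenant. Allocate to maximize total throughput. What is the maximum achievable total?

Optimal: Delta→Machine M6 (961 ops/s), Pioneer→Machine M5 (2306 ops/s), Apex→Machine M1 (1703 ops/s), Summit→Machine M3 (1734 ops/s) — total 961+2306+1703+1734 = 6704 ops/s.
Row-greedy (each tenant in turn takes its best remaining instance) gives 5731 ops/s, worse by 973.
Swapping Pioneer↔Summit (Pioneer→Machine M3 1096 ops/s, Summit→Machine M5 1904 ops/s) loses 1040.
No other one-to-one assignment exceeds 6704 ops/s.

Max total: 6704 ops/s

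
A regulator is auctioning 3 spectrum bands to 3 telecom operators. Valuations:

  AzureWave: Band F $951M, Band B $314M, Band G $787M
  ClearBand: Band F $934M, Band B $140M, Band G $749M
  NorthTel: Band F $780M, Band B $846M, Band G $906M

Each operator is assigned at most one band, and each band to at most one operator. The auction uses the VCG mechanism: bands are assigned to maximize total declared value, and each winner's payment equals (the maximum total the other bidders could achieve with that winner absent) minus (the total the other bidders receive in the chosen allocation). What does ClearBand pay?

ClearBand pays $224M.

Efficient allocation: AzureWave→Band G ($787M), ClearBand→Band F ($934M), NorthTel→Band B ($846M); total welfare W = $2567M.
ClearBand receives Band F at value $934M, so the others get W − 934 = $1633M.
Without ClearBand: best allocation of the remaining 2 bidders over all 3 bands is AzureWave→Band F ($951M), NorthTel→Band G ($906M), total $1857M.
VCG payment = (others' best without ClearBand) − (others' welfare with ClearBand) = 1857 − 1633 = $224M.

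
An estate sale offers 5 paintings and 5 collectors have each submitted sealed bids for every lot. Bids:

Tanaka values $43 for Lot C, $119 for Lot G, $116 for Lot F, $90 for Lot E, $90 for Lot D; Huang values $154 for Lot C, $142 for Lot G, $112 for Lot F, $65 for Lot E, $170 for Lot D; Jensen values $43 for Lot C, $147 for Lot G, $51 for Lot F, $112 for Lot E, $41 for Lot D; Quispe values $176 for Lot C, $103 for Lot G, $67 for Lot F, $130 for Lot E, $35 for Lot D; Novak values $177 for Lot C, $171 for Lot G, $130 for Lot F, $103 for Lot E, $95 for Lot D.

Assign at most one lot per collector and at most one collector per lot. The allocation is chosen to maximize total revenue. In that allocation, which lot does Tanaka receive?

Tanaka receives Lot F.

Treat this as an assignment problem: match each collector to one lot.
Optimal: Tanaka→Lot F ($116), Huang→Lot D ($170), Jensen→Lot E ($112), Quispe→Lot C ($176), Novak→Lot G ($171) — total 116+170+112+176+171 = $745.
Row-greedy (each collector in turn takes its best remaining lot) gives $707, worse by 38.
Swapping Jensen↔Novak (Jensen→Lot G $147, Novak→Lot E $103) loses 33.
Tanaka's own top lot is Lot G ($119), but forcing Tanaka→Lot G and reassigning the rest optimally gives only $707 — worse by 38.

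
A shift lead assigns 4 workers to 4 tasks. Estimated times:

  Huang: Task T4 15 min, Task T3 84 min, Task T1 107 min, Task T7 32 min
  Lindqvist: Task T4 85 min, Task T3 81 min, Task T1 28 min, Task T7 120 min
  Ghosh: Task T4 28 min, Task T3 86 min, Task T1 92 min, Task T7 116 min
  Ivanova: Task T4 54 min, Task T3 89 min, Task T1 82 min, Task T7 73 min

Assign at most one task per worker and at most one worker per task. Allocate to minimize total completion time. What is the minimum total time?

Optimal: Huang→Task T7 (32 min), Lindqvist→Task T1 (28 min), Ghosh→Task T4 (28 min), Ivanova→Task T3 (89 min) — total 32+28+28+89 = 177 min.
Min-entry greedy (repeatedly take the single cheapest remaining cell) gives 202 min, worse by 25.
Checked against all permutations: 177 min is optimal.

Minimum total: 177 min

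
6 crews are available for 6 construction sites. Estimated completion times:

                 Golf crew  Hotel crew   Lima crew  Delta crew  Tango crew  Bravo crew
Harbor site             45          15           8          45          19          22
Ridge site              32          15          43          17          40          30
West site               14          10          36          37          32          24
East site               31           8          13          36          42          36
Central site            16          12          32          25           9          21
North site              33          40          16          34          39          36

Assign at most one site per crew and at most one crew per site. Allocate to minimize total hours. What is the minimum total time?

Minimum total: 86 hours

This is a one-to-one assignment (minimum-cost bipartite matching).
Optimal: Golf crew→West site (14 hours), Hotel crew→East site (8 hours), Lima crew→North site (16 hours), Delta crew→Ridge site (17 hours), Tango crew→Central site (9 hours), Bravo crew→Harbor site (22 hours) — total 14+8+16+17+9+22 = 86 hours.
Column-greedy (each site in turn goes to its cheapest remaining crew) gives 118 hours, worse by 32.
No other one-to-one assignment undercuts 86 hours.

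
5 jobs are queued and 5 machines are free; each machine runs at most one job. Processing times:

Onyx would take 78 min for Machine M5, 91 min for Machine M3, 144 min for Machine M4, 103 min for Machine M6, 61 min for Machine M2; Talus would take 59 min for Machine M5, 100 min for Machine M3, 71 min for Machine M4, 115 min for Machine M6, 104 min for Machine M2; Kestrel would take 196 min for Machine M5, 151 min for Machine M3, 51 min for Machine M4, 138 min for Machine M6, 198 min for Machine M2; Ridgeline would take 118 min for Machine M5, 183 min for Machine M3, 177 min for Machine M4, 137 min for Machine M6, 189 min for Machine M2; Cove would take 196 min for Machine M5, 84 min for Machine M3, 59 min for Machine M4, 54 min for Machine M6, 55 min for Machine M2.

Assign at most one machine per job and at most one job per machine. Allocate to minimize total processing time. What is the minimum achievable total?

Min total: 384 min

This is the linear assignment problem.
Optimal: Onyx→Machine M2 (61 min), Talus→Machine M3 (100 min), Kestrel→Machine M4 (51 min), Ridgeline→Machine M5 (118 min), Cove→Machine M6 (54 min) — total 61+100+51+118+54 = 384 min.
Column-greedy (each machine in turn goes to its cheapest remaining job) gives 486 min, worse by 102.
Swapping Talus↔Cove (Talus→Machine M6 115 min, Cove→Machine M3 84 min) adds 45.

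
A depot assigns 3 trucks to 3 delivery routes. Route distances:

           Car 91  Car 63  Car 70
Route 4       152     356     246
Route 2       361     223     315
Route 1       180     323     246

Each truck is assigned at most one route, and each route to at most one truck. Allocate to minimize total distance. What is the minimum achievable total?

Optimal: Car 91→Route 4 (152 km), Car 63→Route 2 (223 km), Car 70→Route 1 (246 km) — total 152+223+246 = 621 km.
Every other assignment is strictly worse.

Minimum total: 621 km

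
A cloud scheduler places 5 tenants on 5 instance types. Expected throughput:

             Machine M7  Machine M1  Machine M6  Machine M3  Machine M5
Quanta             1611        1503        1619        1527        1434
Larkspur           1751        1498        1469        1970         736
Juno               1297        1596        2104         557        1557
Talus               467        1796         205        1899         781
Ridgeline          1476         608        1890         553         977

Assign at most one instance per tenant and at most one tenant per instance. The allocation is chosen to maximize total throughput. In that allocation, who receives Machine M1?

Optimal: Quanta→Machine M7 (1611 ops/s), Larkspur→Machine M3 (1970 ops/s), Juno→Machine M5 (1557 ops/s), Talus→Machine M1 (1796 ops/s), Ridgeline→Machine M6 (1890 ops/s) — total 1611+1970+1557+1796+1890 = 8824 ops/s.
Max-entry greedy (repeatedly take the single best remaining cell) gives 8458 ops/s, worse by 366.
Checked against all permutations: 8824 ops/s is optimal.
Talus's own top instance is Machine M3 (1899 ops/s), but forcing Talus→Machine M3 and reassigning the rest optimally gives only 8600 ops/s — worse by 224.

Talus receives Machine M1.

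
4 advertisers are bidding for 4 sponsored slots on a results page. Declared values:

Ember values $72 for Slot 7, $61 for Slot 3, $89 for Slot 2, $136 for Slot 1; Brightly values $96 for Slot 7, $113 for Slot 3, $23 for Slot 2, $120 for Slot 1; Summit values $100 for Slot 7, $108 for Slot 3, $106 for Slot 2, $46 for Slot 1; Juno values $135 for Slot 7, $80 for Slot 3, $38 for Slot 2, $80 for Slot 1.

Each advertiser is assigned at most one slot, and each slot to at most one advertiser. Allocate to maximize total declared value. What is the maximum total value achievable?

Optimal: Ember→Slot 1 ($136), Brightly→Slot 3 ($113), Summit→Slot 2 ($106), Juno→Slot 7 ($135) — total 136+113+106+135 = $490.

Max total: $490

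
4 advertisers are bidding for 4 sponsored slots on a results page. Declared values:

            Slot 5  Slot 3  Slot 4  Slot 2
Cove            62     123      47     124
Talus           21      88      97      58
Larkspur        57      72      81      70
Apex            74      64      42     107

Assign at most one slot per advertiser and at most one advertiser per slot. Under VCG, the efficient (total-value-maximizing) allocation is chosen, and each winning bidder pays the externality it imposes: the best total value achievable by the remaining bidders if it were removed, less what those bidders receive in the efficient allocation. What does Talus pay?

Talus pays $24.

Efficient allocation: Cove→Slot 3 ($123), Talus→Slot 4 ($97), Larkspur→Slot 5 ($57), Apex→Slot 2 ($107); total welfare W = $384.
Talus receives Slot 4 at value $97, so the others get W − 97 = $287.
Without Talus: best allocation of the remaining 3 bidders over all 4 slots is Cove→Slot 3 ($123), Larkspur→Slot 4 ($81), Apex→Slot 2 ($107), total $311.
VCG payment = (others' best without Talus) − (others' welfare with Talus) = 311 − 287 = $24.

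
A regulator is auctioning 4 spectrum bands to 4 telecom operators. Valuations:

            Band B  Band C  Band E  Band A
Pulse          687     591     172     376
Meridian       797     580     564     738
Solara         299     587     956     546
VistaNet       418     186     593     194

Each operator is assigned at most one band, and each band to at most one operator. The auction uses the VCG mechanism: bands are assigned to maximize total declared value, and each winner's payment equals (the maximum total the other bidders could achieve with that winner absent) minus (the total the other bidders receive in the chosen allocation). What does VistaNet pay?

VistaNet pays $96M.

Efficient allocation: Pulse→Band C ($591M), Meridian→Band A ($738M), Solara→Band E ($956M), VistaNet→Band B ($418M); total welfare W = $2703M.
VistaNet receives Band B at value $418M, so the others get W − 418 = $2285M.
Without VistaNet: best allocation of the remaining 3 bidders over all 4 bands is Pulse→Band B ($687M), Meridian→Band A ($738M), Solara→Band E ($956M), total $2381M.
VCG payment = (others' best without VistaNet) − (others' welfare with VistaNet) = 2381 − 2285 = $96M.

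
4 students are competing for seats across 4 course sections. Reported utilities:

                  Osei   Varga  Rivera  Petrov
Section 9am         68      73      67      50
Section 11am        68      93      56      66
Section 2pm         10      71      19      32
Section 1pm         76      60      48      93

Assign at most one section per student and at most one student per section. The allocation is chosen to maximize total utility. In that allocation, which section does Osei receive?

Osei receives Section 11am.

Optimal: Osei→Section 11am (68 points), Varga→Section 2pm (71 points), Rivera→Section 9am (67 points), Petrov→Section 1pm (93 points) — total 68+71+67+93 = 299 points.
Max-entry greedy (repeatedly take the single best remaining cell) gives 273 points, worse by 26.
Next-best assignment: Osei→Section 9am, Varga→Section 2pm, Rivera→Section 11am, Petrov→Section 1pm = 288 points.
Swapping Osei↔Petrov (Osei→Section 1pm 76 points, Petrov→Section 11am 66 points) loses 19.
No other one-to-one assignment exceeds 299 points.
Osei's own top section is Section 1pm (76 points), but forcing Osei→Section 1pm and reassigning the rest optimally gives only 280 points — worse by 19.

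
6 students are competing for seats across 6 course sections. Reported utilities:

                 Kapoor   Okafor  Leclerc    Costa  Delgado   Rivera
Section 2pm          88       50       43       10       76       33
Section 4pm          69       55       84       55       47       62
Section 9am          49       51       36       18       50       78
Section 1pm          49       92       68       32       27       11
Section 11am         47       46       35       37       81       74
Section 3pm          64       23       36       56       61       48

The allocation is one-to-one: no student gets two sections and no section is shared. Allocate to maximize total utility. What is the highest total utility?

Max total: 479 points

Optimal: Kapoor→Section 2pm (88 points), Okafor→Section 1pm (92 points), Leclerc→Section 4pm (84 points), Costa→Section 3pm (56 points), Delgado→Section 11am (81 points), Rivera→Section 9am (78 points) — total 88+92+84+56+81+78 = 479 points.
Next-best assignment: Kapoor→Section 2pm, Okafor→Section 1pm, Leclerc→Section 4pm, Costa→Section 3pm, Delgado→Section 9am, Rivera→Section 11am = 444 points.
Swapping Costa↔Leclerc (Costa→Section 4pm 55 points, Leclerc→Section 3pm 36 points) loses 49.
No other one-to-one assignment exceeds 479 points.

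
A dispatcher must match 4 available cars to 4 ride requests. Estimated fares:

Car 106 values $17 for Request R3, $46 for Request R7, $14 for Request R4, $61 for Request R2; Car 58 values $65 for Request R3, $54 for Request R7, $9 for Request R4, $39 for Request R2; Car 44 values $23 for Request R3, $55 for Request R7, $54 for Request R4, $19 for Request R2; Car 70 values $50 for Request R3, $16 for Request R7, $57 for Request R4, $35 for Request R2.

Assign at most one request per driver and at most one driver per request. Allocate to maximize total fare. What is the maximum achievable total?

Optimal: Car 106→Request R2 ($61), Car 58→Request R3 ($65), Car 44→Request R7 ($55), Car 70→Request R4 ($57) — total 61+65+55+57 = $238.
No other one-to-one assignment exceeds $238.

Max total: $238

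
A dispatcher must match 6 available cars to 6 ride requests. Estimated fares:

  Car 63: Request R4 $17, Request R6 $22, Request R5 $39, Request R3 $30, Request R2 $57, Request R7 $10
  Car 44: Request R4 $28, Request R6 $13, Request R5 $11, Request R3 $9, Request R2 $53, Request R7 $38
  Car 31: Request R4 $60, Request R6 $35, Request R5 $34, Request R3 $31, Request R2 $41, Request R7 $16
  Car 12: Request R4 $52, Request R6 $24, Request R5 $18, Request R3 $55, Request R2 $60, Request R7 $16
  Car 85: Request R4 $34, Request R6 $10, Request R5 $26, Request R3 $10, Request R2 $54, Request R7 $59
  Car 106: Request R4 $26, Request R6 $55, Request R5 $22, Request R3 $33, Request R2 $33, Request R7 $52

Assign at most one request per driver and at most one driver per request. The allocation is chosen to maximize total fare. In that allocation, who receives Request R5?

Car 63 receives Request R5.

Optimal: Car 63→Request R5 ($39), Car 44→Request R2 ($53), Car 31→Request R4 ($60), Car 12→Request R3 ($55), Car 85→Request R7 ($59), Car 106→Request R6 ($55) — total 39+53+60+55+59+55 = $321.
Row-greedy (each driver in turn takes its best remaining request) gives $291, worse by 30.
Car 63's own top request is Request R2 ($57), but forcing Car 63→Request R2 and reassigning the rest optimally gives only $297 — worse by 24.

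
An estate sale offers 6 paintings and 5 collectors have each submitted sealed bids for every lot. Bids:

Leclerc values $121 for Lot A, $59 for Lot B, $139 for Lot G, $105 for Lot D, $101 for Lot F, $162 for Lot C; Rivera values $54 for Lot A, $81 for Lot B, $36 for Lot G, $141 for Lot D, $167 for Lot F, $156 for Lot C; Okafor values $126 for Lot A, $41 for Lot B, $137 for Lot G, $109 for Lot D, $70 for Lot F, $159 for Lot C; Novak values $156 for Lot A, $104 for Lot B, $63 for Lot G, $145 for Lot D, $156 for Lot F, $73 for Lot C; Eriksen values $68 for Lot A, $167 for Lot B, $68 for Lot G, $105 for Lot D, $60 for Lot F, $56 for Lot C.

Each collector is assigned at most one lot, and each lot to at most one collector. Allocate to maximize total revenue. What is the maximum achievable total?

Max total: $789

Optimal: Leclerc→Lot C ($162), Rivera→Lot F ($167), Okafor→Lot G ($137), Novak→Lot A ($156), Eriksen→Lot B ($167) — total 162+167+137+156+167 = $789.
Column-greedy (each lot in turn goes to its best remaining collector) gives $673, worse by 116.
Next-best assignment: Leclerc→Lot G, Rivera→Lot F, Okafor→Lot C, Novak→Lot A, Eriksen→Lot B = $788.
Swapping Novak↔Eriksen (Novak→Lot B $104, Eriksen→Lot A $68) loses 151.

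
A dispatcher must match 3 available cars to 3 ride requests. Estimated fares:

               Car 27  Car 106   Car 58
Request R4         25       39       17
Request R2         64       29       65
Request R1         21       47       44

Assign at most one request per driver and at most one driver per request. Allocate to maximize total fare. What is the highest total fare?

Optimal: Car 27→Request R2 ($64), Car 106→Request R4 ($39), Car 58→Request R1 ($44) — total 64+39+44 = $147.
Max-entry greedy (repeatedly take the single best remaining cell) gives $137, worse by 10.
Checked against all permutations: $147 is optimal.

Maximum total: $147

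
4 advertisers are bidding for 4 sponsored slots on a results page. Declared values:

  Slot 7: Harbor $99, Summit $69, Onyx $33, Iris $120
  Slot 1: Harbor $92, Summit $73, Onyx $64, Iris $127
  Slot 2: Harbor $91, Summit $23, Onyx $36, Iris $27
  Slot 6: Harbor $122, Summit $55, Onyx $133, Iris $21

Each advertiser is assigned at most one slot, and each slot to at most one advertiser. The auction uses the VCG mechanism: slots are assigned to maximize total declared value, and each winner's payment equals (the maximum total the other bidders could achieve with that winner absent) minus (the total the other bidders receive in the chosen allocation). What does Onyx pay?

Efficient allocation: Harbor→Slot 2 ($91), Summit→Slot 7 ($69), Onyx→Slot 6 ($133), Iris→Slot 1 ($127); total welfare W = $420.
Onyx receives Slot 6 at value $133, so the others get W − 133 = $287.
Without Onyx: best allocation of the remaining 3 bidders over all 4 slots is Harbor→Slot 6 ($122), Summit→Slot 7 ($69), Iris→Slot 1 ($127), total $318.
VCG payment = (others' best without Onyx) − (others' welfare with Onyx) = 318 − 287 = $31.

Onyx pays $31.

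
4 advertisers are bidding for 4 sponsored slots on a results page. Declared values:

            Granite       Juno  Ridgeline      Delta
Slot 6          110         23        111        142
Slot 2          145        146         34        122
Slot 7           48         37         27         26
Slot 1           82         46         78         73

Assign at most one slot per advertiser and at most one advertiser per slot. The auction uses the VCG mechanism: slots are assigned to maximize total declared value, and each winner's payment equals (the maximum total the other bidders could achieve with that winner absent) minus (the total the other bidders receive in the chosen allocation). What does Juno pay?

Juno pays $97.

Efficient allocation: Granite→Slot 7 ($48), Juno→Slot 2 ($146), Ridgeline→Slot 1 ($78), Delta→Slot 6 ($142); total welfare W = $414.
Juno receives Slot 2 at value $146, so the others get W − 146 = $268.
Without Juno: best allocation of the remaining 3 bidders over all 4 slots is Granite→Slot 2 ($145), Ridgeline→Slot 1 ($78), Delta→Slot 6 ($142), total $365.
VCG payment = (others' best without Juno) − (others' welfare with Juno) = 365 − 268 = $97.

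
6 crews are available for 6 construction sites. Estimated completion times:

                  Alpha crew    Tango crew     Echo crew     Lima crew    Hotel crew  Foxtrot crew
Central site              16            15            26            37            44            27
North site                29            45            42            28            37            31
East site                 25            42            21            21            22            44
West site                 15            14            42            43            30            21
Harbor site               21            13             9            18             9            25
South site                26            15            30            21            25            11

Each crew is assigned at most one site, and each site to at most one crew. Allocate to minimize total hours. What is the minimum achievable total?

Min total: 99 hours

Treat this as an assignment problem: match each crew to one site.
Optimal: Alpha crew→Central site (16 hours), Tango crew→West site (14 hours), Echo crew→East site (21 hours), Lima crew→North site (28 hours), Hotel crew→Harbor site (9 hours), Foxtrot crew→South site (11 hours) — total 16+14+21+28+9+11 = 99 hours.
Row-greedy (each crew in turn takes its cheapest remaining site) gives 134 hours, worse by 35.
Swapping Alpha crew↔Echo crew (Alpha crew→East site 25 hours, Echo crew→Central site 26 hours) adds 14.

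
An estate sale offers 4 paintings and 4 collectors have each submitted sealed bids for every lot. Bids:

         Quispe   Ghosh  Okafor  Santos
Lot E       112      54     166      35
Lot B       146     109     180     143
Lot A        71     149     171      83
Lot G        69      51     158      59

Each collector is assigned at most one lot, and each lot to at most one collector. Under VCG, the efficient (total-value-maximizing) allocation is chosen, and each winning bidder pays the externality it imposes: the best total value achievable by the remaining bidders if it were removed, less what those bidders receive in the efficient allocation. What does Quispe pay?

Quispe pays $8.

Efficient allocation: Quispe→Lot E ($112), Ghosh→Lot A ($149), Okafor→Lot G ($158), Santos→Lot B ($143); total welfare W = $562.
Quispe receives Lot E at value $112, so the others get W − 112 = $450.
Without Quispe: best allocation of the remaining 3 bidders over all 4 lots is Ghosh→Lot A ($149), Okafor→Lot E ($166), Santos→Lot B ($143), total $458.
VCG payment = (others' best without Quispe) − (others' welfare with Quispe) = 458 − 450 = $8.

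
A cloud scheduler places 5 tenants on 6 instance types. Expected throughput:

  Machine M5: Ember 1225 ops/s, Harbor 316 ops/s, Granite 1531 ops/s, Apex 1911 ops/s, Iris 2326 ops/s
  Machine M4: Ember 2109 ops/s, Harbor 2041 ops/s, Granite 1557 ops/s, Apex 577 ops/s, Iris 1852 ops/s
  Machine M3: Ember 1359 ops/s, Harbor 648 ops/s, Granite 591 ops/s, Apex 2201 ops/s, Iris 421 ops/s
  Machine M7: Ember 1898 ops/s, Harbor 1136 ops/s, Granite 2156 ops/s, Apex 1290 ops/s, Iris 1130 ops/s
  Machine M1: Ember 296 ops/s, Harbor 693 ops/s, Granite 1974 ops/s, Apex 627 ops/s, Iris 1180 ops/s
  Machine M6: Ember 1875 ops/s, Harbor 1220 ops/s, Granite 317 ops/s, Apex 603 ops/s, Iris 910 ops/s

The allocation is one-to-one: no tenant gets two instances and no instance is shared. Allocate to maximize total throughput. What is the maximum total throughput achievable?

Max total: 10599 ops/s

Optimal: Ember→Machine M6 (1875 ops/s), Harbor→Machine M4 (2041 ops/s), Granite→Machine M7 (2156 ops/s), Apex→Machine M3 (2201 ops/s), Iris→Machine M5 (2326 ops/s) — total 1875+2041+2156+2201+2326 = 10599 ops/s.
Max-entry greedy (repeatedly take the single best remaining cell) gives 10012 ops/s, worse by 587.
Next-best assignment: Ember→Machine M7, Harbor→Machine M4, Granite→Machine M1, Apex→Machine M3, Iris→Machine M5 = 10440 ops/s.
No other one-to-one assignment exceeds 10599 ops/s.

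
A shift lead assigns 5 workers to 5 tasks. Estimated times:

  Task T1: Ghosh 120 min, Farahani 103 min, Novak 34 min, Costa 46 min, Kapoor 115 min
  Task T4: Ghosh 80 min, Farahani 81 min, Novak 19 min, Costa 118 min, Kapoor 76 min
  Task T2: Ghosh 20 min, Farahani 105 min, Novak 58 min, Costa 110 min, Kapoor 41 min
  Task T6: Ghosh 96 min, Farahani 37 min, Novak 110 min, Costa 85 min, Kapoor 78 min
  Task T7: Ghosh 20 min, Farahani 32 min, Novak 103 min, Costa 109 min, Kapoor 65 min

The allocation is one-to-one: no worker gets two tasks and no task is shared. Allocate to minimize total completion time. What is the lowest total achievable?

This is a one-to-one assignment (minimum-cost bipartite matching).
Optimal: Ghosh→Task T7 (20 min), Farahani→Task T6 (37 min), Novak→Task T4 (19 min), Costa→Task T1 (46 min), Kapoor→Task T2 (41 min) — total 20+37+19+46+41 = 163 min.
Row-greedy (each worker in turn takes its cheapest remaining task) gives 195 min, worse by 32.
Checked against all permutations: 163 min is optimal.

Minimum total: 163 min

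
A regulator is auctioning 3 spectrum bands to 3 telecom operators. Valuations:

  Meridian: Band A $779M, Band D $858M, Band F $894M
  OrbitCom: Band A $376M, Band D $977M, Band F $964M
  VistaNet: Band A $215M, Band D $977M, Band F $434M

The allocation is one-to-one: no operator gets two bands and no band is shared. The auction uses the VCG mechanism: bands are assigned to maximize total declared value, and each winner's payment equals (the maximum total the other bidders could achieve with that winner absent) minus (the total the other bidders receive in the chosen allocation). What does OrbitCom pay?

OrbitCom pays $115M.

Efficient allocation: Meridian→Band A ($779M), OrbitCom→Band F ($964M), VistaNet→Band D ($977M); total welfare W = $2720M.
OrbitCom receives Band F at value $964M, so the others get W − 964 = $1756M.
Without OrbitCom: best allocation of the remaining 2 bidders over all 3 bands is Meridian→Band F ($894M), VistaNet→Band D ($977M), total $1871M.
VCG payment = (others' best without OrbitCom) − (others' welfare with OrbitCom) = 1871 − 1756 = $115M.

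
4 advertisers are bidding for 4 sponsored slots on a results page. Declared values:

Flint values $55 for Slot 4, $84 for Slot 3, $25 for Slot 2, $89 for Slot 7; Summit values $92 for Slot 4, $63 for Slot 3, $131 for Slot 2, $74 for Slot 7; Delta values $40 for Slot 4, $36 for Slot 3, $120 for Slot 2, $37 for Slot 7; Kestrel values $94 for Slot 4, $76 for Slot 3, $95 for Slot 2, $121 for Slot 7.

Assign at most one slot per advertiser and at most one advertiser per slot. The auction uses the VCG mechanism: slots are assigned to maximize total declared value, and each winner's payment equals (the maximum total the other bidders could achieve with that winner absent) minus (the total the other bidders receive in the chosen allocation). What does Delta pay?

Delta pays $39.

Efficient allocation: Flint→Slot 3 ($84), Summit→Slot 4 ($92), Delta→Slot 2 ($120), Kestrel→Slot 7 ($121); total welfare W = $417.
Delta receives Slot 2 at value $120, so the others get W − 120 = $297.
Without Delta: best allocation of the remaining 3 bidders over all 4 slots is Flint→Slot 3 ($84), Summit→Slot 2 ($131), Kestrel→Slot 7 ($121), total $336.
VCG payment = (others' best without Delta) − (others' welfare with Delta) = 336 − 297 = $39.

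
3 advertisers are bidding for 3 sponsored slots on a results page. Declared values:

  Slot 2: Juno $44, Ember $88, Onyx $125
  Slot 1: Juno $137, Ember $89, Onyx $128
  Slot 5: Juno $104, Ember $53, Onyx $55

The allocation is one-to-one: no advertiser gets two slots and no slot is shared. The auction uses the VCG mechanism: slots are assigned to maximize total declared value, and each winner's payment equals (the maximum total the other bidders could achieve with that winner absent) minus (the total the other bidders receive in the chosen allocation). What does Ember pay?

Ember pays $30.

Efficient allocation: Juno→Slot 5 ($104), Ember→Slot 2 ($88), Onyx→Slot 1 ($128); total welfare W = $320.
Ember receives Slot 2 at value $88, so the others get W − 88 = $232.
Without Ember: best allocation of the remaining 2 bidders over all 3 slots is Juno→Slot 1 ($137), Onyx→Slot 2 ($125), total $262.
VCG payment = (others' best without Ember) − (others' welfare with Ember) = 262 − 232 = $30.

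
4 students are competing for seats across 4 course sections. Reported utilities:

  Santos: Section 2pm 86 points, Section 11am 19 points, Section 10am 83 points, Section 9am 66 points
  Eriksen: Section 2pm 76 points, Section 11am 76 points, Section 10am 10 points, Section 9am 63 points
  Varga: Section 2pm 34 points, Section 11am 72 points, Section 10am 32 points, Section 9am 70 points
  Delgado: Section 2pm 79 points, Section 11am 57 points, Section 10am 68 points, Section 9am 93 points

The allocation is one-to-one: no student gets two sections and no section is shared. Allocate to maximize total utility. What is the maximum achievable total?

Optimal: Santos→Section 10am (83 points), Eriksen→Section 2pm (76 points), Varga→Section 11am (72 points), Delgado→Section 9am (93 points) — total 83+76+72+93 = 324 points.
Row-greedy (each student in turn takes its best remaining section) gives 300 points, worse by 24.
Swapping Delgado↔Varga (Delgado→Section 11am 57 points, Varga→Section 9am 70 points) loses 38.
No other one-to-one assignment exceeds 324 points.

Max total: 324 points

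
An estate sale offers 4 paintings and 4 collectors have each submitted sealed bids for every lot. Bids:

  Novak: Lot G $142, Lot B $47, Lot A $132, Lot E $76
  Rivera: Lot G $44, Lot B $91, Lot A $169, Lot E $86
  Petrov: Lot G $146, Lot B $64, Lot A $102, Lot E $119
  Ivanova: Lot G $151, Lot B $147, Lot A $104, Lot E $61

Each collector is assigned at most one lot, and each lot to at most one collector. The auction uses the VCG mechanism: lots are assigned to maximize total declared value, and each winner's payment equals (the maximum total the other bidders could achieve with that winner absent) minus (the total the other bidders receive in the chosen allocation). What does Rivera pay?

Efficient allocation: Novak→Lot G ($142), Rivera→Lot A ($169), Petrov→Lot E ($119), Ivanova→Lot B ($147); total welfare W = $577.
Rivera receives Lot A at value $169, so the others get W − 169 = $408.
Without Rivera: best allocation of the remaining 3 bidders over all 4 lots is Novak→Lot A ($132), Petrov→Lot G ($146), Ivanova→Lot B ($147), total $425.
VCG payment = (others' best without Rivera) − (others' welfare with Rivera) = 425 − 408 = $17.

Rivera pays $17.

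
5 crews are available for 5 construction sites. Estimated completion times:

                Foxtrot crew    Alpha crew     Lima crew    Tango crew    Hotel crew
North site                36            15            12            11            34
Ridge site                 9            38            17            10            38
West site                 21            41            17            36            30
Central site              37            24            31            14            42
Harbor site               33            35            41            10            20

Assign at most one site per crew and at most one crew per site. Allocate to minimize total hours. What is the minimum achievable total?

Minimum total: 75 hours

Optimal: Foxtrot crew→Ridge site (9 hours), Alpha crew→North site (15 hours), Lima crew→West site (17 hours), Tango crew→Central site (14 hours), Hotel crew→Harbor site (20 hours) — total 9+15+17+14+20 = 75 hours.
Min-entry greedy (repeatedly take the single cheapest remaining cell) gives 85 hours, worse by 10.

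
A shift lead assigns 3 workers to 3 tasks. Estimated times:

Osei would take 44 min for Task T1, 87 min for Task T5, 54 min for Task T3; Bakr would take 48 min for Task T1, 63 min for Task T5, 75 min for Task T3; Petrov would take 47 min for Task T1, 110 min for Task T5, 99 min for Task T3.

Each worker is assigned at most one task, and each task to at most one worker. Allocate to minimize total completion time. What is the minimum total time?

Minimum total: 164 min

Optimal: Osei→Task T3 (54 min), Bakr→Task T5 (63 min), Petrov→Task T1 (47 min) — total 54+63+47 = 164 min.
Column-greedy (each task in turn goes to its cheapest remaining worker) gives 206 min, worse by 42.
Next-best assignment: Osei→Task T1, Bakr→Task T5, Petrov→Task T3 = 206 min.
Swapping Petrov↔Bakr (Petrov→Task T5 110 min, Bakr→Task T1 48 min) adds 48.
Checked against all permutations: 164 min is optimal.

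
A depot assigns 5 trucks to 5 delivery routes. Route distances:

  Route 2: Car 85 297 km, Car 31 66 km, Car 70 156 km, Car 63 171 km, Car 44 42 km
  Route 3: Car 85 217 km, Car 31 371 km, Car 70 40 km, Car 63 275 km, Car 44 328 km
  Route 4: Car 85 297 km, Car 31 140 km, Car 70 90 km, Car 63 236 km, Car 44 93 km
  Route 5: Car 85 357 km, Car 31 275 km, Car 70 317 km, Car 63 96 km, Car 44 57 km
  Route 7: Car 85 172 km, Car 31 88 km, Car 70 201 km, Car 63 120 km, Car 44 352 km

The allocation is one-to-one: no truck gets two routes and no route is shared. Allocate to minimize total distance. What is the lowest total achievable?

Minimum total: 467 km

Treat this as an assignment problem: match each truck to one route.
Optimal: Car 85→Route 7 (172 km), Car 31→Route 2 (66 km), Car 70→Route 3 (40 km), Car 63→Route 5 (96 km), Car 44→Route 4 (93 km) — total 172+66+40+96+93 = 467 km.
Checked against all permutations: 467 km is optimal.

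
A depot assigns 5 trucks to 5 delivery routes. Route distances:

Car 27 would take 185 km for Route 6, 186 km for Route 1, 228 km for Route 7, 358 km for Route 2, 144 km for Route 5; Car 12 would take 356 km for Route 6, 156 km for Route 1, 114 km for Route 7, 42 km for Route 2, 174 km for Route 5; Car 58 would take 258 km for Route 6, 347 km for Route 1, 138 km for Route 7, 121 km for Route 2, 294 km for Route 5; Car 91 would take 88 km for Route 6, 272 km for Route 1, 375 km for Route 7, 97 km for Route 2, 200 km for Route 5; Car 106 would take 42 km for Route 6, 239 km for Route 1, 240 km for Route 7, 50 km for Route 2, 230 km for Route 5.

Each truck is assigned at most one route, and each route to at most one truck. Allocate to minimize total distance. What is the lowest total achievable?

Optimal: Car 27→Route 5 (144 km), Car 12→Route 1 (156 km), Car 58→Route 7 (138 km), Car 91→Route 6 (88 km), Car 106→Route 2 (50 km) — total 144+156+138+88+50 = 576 km.
Column-greedy (each route in turn goes to its cheapest remaining truck) gives 577 km, worse by 1.
Swapping Car 12↔Car 91 (Car 12→Route 6 356 km, Car 91→Route 1 272 km) adds 384.

Min total: 576 km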